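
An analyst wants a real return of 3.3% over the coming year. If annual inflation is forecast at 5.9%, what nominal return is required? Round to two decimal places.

9.39%

By the Fisher equation, 1 + r_nom = (1 + 3.3%)(1 + 5.9%) = 1.033 × 1.059 = 1.093947.
So r_nom = 9.3947%.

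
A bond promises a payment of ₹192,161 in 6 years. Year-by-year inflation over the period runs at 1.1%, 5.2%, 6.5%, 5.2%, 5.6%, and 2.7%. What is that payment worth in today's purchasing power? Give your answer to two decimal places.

Price-level factor over 6 years: 1.011 × 1.052 × 1.065 × 1.052 × 1.056 × 1.027 ≈ 1.2923097020.
Purchasing power today: ₹192,161 divided by that factor.

₹148,695.78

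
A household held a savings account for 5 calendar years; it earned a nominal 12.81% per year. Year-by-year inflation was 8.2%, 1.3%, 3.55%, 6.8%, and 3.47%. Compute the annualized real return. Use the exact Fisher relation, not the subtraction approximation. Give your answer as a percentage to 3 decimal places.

Cumulative inflation factor: 1.082 × 1.013 × 1.0355 × 1.068 × 1.0347 ≈ 1.25422.
Nominal growth factor: 1.82700. Real growth factor = 1.82700 / 1.25422 ≈ 1.45668.
Annualized: 1.45668^(1/5) − 1 ≈ 0.07813.

7.813%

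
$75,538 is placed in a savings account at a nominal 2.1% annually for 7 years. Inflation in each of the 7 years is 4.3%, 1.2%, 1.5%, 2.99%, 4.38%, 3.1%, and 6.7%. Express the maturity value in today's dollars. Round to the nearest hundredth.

$68,957.16

Nominal value at maturity: $75,538 × (1 + 2.1%)^7 ≈ $87,366.65.
Price-level factor over 7 years: 1.043 × 1.012 × 1.015 × 1.0299 × 1.0438 × 1.031 × 1.067 ≈ 1.2669699037.
Dividing the nominal maturity value by the price-level factor gives the value in today's money.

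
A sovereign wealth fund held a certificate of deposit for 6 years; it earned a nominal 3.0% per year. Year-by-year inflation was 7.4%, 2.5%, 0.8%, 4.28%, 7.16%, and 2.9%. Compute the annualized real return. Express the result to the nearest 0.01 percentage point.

-1.10%

Cumulative inflation factor: 1.074 × 1.025 × 1.008 × 1.0428 × 1.0716 × 1.029 ≈ 1.27596.
Nominal growth factor: 1.19405. Real growth factor = 1.19405 / 1.27596 ≈ 0.93581.
Annualized: 0.93581^(1/6) − 1 ≈ -0.01100.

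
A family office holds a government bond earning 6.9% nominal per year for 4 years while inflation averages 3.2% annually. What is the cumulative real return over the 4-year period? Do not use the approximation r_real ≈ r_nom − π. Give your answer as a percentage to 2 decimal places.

The annual real rate is (1+6.9%)/(1+3.2%) − 1 = 3.5853%.
Compounded over 4 years: (1 + 0.035853)^4 − 1 ≈ 0.15131.

15.13%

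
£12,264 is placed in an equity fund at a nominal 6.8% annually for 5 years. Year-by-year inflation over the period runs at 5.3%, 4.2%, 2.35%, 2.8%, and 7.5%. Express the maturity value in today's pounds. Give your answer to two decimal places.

Nominal value at maturity: £12,264 × (1 + 6.8%)^5 ≈ £17,040.74.
Price-level factor over 5 years: 1.053 × 1.042 × 1.0235 × 1.028 × 1.075 ≈ 1.2410392472.
The maturity value deflated by that factor is the answer in today's purchasing power.

£13,731.02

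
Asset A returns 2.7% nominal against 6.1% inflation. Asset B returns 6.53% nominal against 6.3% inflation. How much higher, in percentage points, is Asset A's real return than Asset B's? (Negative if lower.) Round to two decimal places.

-3.42

Asset A real return: 1.027/1.061 − 1 = -3.205%.
Asset B real return: 1.0653/1.063 − 1 = 0.216%.
Difference: -3.205 − 0.216 = -3.421 pp.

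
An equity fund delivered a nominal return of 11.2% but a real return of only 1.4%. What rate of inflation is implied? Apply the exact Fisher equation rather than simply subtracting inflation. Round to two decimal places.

From (1+r_nom) = (1+r_real)(1+π), we get 1+π = (1 + 11.2%)/(1 + 1.4%) = 1.112/1.014 ≈ 1.09665.
So π ≈ 9.6647%.

9.66%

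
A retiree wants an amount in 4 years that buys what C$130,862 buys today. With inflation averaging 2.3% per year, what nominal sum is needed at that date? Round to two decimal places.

C$143,323.07

Cumulative price-level factor: (1+2.3%)^4 ≈ 1.0952229478.
The nominal amount required is C$130,862 scaled up by that factor.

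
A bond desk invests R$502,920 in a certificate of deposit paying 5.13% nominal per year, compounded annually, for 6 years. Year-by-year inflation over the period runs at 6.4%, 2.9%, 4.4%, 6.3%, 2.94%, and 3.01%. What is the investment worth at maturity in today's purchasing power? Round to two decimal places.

Nominal value at maturity: R$502,920 × (1 + 5.13%)^6 ≈ R$678,982.99.
Price-level factor over 6 years: 1.064 × 1.029 × 1.044 × 1.063 × 1.0294 × 1.0301 ≈ 1.2884106825.
The maturity value deflated by that factor is the answer in today's purchasing power.

R$526,992.67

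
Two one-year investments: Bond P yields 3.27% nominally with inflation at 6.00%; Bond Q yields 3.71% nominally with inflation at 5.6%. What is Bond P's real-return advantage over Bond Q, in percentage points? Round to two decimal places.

Bond P real return: 1.0327/1.0600 − 1 = -2.575%.
Bond Q real return: 1.0371/1.056 − 1 = -1.790%.
Difference: -2.575 − (-1.790) = -0.785 pp.

-0.79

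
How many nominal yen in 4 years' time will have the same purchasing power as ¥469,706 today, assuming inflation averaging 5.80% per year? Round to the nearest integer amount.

¥588,530

Cumulative price-level factor: (1+5.80%)^4 ≈ 1.2529757645.
The nominal amount required is ¥469,706 scaled up by that factor.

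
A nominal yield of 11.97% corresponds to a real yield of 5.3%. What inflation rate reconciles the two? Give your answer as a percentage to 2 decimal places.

6.33%

From (1+r_nom) = (1+r_real)(1+π), we get 1+π = (1 + 11.97%)/(1 + 5.3%) = 1.1197/1.053 ≈ 1.06334.
So π ≈ 6.3343%.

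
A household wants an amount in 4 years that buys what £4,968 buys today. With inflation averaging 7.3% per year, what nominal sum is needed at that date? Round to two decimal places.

Cumulative price-level factor: (1+7.3%)^4 ≈ 1.3255584662.
Multiplying £4,968 by the price-level factor gives the future nominal sum.

£6,585.37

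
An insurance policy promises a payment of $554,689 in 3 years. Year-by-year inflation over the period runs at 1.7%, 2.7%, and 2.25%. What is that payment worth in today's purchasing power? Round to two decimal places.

Price-level factor over 3 years: 1.017 × 1.027 × 1.0225 = 1.0679593275.
Purchasing power today: $554,689 divided by that factor.

$519,391.50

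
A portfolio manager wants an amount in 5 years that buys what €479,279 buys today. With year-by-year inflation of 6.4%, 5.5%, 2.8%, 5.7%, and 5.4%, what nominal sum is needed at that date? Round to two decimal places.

Cumulative price-level factor: 1.064 × 1.055 × 1.028 × 1.057 × 1.054 ≈ 1.2855909320.
Multiplying €479,279 by the price-level factor gives the future nominal sum.

€616,156.74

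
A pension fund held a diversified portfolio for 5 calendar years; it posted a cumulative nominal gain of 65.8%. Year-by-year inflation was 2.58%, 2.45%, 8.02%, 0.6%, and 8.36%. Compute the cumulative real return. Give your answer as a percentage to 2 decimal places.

Cumulative inflation factor: 1.0258 × 1.0245 × 1.0802 × 1.006 × 1.0836 ≈ 1.23750.
Nominal growth factor: 1.65800. Real growth factor = 1.65800 / 1.23750 ≈ 1.33980.
Total real return ≈ 33.9796%.

33.98%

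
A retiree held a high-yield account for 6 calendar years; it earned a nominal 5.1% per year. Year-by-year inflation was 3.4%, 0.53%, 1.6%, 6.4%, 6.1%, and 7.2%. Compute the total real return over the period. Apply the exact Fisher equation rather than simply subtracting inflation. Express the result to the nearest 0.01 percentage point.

5.45%

Cumulative inflation factor: 1.034 × 1.0053 × 1.016 × 1.064 × 1.061 × 1.072 ≈ 1.27809.
Nominal growth factor: 1.34777. Real growth factor = 1.34777 / 1.27809 ≈ 1.05452.
Total real return ≈ 5.4519%.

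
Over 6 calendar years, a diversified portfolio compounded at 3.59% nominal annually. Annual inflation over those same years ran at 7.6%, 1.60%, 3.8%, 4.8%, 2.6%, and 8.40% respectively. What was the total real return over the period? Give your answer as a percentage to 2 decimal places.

-6.57%

Cumulative inflation factor: 1.076 × 1.0160 × 1.038 × 1.048 × 1.026 × 1.0840 ≈ 1.32264.
Nominal growth factor: 1.23568. Real growth factor = 1.23568 / 1.32264 ≈ 0.93426.
Total real return ≈ -6.5744%.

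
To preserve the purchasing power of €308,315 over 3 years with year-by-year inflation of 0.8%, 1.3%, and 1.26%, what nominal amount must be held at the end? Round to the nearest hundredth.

Cumulative price-level factor: 1.008 × 1.013 × 1.0126 = 1.0339699104.
Multiplying €308,315 by the price-level factor gives the future nominal sum.

€318,788.43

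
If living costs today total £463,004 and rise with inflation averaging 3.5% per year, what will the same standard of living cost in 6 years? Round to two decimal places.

Cumulative price-level factor: (1+3.5%)^6 ≈ 1.2292553263.
The nominal amount required is £463,004 scaled up by that factor.

£569,150.13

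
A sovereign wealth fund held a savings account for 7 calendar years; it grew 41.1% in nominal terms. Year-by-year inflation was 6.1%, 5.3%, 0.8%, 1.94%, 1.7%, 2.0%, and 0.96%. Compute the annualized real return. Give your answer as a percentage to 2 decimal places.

Cumulative inflation factor: 1.061 × 1.053 × 1.008 × 1.0194 × 1.017 × 1.020 × 1.0096 ≈ 1.20232.
Nominal growth factor: 1.41100. Real growth factor = 1.41100 / 1.20232 ≈ 1.17357.
Annualized: 1.17357^(1/7) − 1 ≈ 0.02313.

2.31%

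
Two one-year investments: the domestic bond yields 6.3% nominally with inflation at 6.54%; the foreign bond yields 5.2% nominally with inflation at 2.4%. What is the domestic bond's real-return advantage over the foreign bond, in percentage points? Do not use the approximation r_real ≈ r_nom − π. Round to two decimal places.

The domestic bond real return: 1.063/1.0654 − 1 = -0.225%.
The foreign bond real return: 1.052/1.024 − 1 = 2.734%.
Difference: -0.225 − 2.734 = -2.959 pp.

-2.96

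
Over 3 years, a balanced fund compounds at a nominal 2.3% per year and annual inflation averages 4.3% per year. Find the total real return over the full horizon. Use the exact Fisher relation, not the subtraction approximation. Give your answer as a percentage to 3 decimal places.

The annual real rate is (1+2.3%)/(1+4.3%) − 1 = -1.9175%.
Compounded over 3 years: (1 + -0.019175)^3 − 1 ≈ -0.05643.

-5.643%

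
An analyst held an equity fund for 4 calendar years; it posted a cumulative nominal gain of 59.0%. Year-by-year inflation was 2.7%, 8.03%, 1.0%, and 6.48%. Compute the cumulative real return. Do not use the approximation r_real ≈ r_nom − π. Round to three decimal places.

33.258%

Cumulative inflation factor: 1.027 × 1.0803 × 1.010 × 1.0648 ≈ 1.19318.
Nominal growth factor: 1.59000. Real growth factor = 1.59000 / 1.19318 ≈ 1.33258.
Total real return ≈ 33.2579%.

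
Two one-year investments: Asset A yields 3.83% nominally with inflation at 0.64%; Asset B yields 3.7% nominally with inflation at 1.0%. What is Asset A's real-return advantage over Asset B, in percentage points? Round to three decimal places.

Asset A real return: 1.0383/1.0064 − 1 = 3.1697%.
Asset B real return: 1.037/1.010 − 1 = 2.6733%.
Difference: 3.1697 − 2.6733 = 0.4964 pp.

0.496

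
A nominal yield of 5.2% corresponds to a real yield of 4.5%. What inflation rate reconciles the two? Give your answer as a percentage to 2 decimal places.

From (1+r_nom) = (1+r_real)(1+π), we get 1+π = (1 + 5.2%)/(1 + 4.5%) = 1.052/1.045 ≈ 1.00670.
So π ≈ 0.6699%.

0.67%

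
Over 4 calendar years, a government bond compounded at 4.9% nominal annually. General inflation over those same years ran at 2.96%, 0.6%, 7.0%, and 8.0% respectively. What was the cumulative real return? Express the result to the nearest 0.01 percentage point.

Cumulative inflation factor: 1.0296 × 1.006 × 1.070 × 1.080 ≈ 1.19694.
Nominal growth factor: 1.21088. Real growth factor = 1.21088 / 1.19694 ≈ 1.01164.
Total real return ≈ 1.1644%.

1.16%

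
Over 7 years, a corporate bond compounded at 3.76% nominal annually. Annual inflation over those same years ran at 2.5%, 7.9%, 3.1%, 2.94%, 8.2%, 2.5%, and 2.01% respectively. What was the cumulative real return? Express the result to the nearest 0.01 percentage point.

-2.49%

Cumulative inflation factor: 1.025 × 1.079 × 1.031 × 1.0294 × 1.082 × 1.025 × 1.0201 ≈ 1.32795.
Nominal growth factor: 1.29482. Real growth factor = 1.29482 / 1.32795 ≈ 0.97505.
Total real return ≈ -2.4948%.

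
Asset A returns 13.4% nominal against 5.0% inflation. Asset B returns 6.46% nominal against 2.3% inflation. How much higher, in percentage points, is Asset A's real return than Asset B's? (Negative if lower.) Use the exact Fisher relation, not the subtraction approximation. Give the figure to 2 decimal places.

3.93

Asset A real return: 1.134/1.050 − 1 = 8.000%.
Asset B real return: 1.0646/1.023 − 1 = 4.066%.
Difference: 8.000 − 4.066 = 3.934 pp.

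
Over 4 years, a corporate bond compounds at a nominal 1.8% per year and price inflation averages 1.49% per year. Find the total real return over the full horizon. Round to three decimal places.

1.227%

The annual real rate is (1+1.8%)/(1+1.49%) − 1 = 0.3054%.
Compounded over 4 years: (1 + 0.003054)^4 − 1 ≈ 0.01227.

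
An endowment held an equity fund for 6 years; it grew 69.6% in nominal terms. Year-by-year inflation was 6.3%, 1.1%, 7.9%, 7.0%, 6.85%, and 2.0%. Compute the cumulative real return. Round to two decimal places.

25.42%

Cumulative inflation factor: 1.063 × 1.011 × 1.079 × 1.070 × 1.0685 × 1.020 ≈ 1.35227.
Nominal growth factor: 1.69600. Real growth factor = 1.69600 / 1.35227 ≈ 1.25418.
Total real return ≈ 25.4185%.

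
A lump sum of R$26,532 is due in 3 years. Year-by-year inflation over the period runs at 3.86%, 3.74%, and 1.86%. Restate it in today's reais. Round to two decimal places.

Price-level factor over 3 years: 1.0386 × 1.0374 × 1.0186 ≈ 1.0974840917.
Purchasing power today: R$26,532 divided by that factor.

R$24,175.29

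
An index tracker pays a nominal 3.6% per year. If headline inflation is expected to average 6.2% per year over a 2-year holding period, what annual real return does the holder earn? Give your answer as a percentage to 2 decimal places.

-2.45%

With constant rates the annual real return is the same each year: (1+3.6%)/(1+6.2%) − 1 = -0.02448.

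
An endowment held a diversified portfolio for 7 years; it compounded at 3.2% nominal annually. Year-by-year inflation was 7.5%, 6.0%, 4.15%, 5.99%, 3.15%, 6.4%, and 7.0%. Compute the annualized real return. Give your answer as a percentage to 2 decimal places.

-2.39%

Cumulative inflation factor: 1.075 × 1.060 × 1.0415 × 1.0599 × 1.0315 × 1.064 × 1.070 ≈ 1.47718.
Nominal growth factor: 1.24669. Real growth factor = 1.24669 / 1.47718 ≈ 0.84397.
Annualized: 0.84397^(1/7) − 1 ≈ -0.02394.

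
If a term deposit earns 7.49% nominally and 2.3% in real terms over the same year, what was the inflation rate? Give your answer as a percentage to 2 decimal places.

5.07%

From (1+r_nom) = (1+r_real)(1+π), we get 1+π = (1 + 7.49%)/(1 + 2.3%) = 1.0749/1.023 ≈ 1.05073.
So π ≈ 5.0733%.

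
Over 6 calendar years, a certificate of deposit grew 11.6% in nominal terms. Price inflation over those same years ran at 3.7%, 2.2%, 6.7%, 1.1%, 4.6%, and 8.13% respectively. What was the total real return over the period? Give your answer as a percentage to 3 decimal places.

Cumulative inflation factor: 1.037 × 1.022 × 1.067 × 1.011 × 1.046 × 1.0813 ≈ 1.29307.
Nominal growth factor: 1.11600. Real growth factor = 1.11600 / 1.29307 ≈ 0.86306.
Total real return ≈ -13.6940%.

-13.694%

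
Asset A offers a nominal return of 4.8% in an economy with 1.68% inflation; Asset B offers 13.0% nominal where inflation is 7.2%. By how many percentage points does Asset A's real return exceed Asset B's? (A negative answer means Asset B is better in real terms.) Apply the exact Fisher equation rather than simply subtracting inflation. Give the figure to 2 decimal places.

-2.34

Asset A real return: 1.048/1.0168 − 1 = 3.068%.
Asset B real return: 1.130/1.072 − 1 = 5.410%.
Difference: 3.068 − 5.410 = -2.342 pp.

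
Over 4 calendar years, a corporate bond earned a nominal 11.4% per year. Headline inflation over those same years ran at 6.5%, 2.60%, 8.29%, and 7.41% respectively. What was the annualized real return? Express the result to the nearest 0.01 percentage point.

4.92%

Cumulative inflation factor: 1.065 × 1.0260 × 1.0829 × 1.0741 ≈ 1.27095.
Nominal growth factor: 1.54007. Real growth factor = 1.54007 / 1.27095 ≈ 1.21174.
Annualized: 1.21174^(1/4) − 1 ≈ 0.04919.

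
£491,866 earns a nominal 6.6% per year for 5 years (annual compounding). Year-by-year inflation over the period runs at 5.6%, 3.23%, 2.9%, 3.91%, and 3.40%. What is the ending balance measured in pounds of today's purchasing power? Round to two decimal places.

Nominal value at maturity: £491,866 × (1 + 6.6%)^5 ≈ £677,068.84.
Price-level factor over 5 years: 1.056 × 1.0323 × 1.029 × 1.0391 × 1.0340 ≈ 1.2052110473.
The maturity value deflated by that factor is the answer in today's purchasing power.

£561,784.46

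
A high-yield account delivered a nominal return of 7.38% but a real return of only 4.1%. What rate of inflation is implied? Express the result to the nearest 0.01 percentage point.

From (1+r_nom) = (1+r_real)(1+π), we get 1+π = (1 + 7.38%)/(1 + 4.1%) = 1.0738/1.041 ≈ 1.03151.
So π ≈ 3.1508%.

3.15%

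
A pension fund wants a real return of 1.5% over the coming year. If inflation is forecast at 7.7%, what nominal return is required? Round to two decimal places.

9.32%

By the Fisher equation, 1 + r_nom = (1 + 1.5%)(1 + 7.7%) = 1.015 × 1.077 = 1.093155.
So r_nom = 9.3155%.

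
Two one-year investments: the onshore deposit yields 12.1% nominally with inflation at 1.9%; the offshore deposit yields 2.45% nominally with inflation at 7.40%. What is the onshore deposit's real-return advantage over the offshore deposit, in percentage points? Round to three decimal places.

14.619

The onshore deposit real return: 1.121/1.019 − 1 = 10.0098%.
The offshore deposit real return: 1.0245/1.0740 − 1 = -4.6089%.
Difference: 10.0098 − (-4.6089) = 14.6187 pp.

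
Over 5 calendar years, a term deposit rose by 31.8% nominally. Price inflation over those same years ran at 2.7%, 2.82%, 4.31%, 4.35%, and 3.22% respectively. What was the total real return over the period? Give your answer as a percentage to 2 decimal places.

Cumulative inflation factor: 1.027 × 1.0282 × 1.0431 × 1.0435 × 1.0322 ≈ 1.18640.
Nominal growth factor: 1.31800. Real growth factor = 1.31800 / 1.18640 ≈ 1.11093.
Total real return ≈ 11.0926%.

11.09%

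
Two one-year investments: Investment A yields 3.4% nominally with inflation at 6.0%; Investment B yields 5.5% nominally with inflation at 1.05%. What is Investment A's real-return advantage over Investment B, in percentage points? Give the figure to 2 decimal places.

Investment A real return: 1.034/1.060 − 1 = -2.453%.
Investment B real return: 1.055/1.0105 − 1 = 4.404%.
Difference: -2.453 − 4.404 = -6.857 pp.

-6.86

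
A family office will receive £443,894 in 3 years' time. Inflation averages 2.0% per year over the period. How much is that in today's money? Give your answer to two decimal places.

Price-level factor over 3 years: (1 + 2.0%)^3 = 1.061208.
Purchasing power today: £443,894 divided by that factor.

£418,291.23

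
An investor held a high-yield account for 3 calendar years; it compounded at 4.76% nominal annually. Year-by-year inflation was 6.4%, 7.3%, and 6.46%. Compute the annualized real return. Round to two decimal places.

-1.84%

Cumulative inflation factor: 1.064 × 1.073 × 1.0646 ≈ 1.21542.
Nominal growth factor: 1.14971. Real growth factor = 1.14971 / 1.21542 ≈ 0.94593.
Annualized: 0.94593^(1/3) − 1 ≈ -0.01836.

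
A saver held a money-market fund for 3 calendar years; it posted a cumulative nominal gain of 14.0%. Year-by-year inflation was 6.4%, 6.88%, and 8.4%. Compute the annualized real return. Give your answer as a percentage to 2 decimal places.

-2.57%

Cumulative inflation factor: 1.064 × 1.0688 × 1.084 ≈ 1.23273.
Nominal growth factor: 1.14000. Real growth factor = 1.14000 / 1.23273 ≈ 0.92478.
Annualized: 0.92478^(1/3) − 1 ≈ -0.02573.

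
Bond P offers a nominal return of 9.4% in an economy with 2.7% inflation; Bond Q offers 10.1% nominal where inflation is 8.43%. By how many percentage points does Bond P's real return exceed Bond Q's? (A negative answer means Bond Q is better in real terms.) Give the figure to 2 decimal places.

Bond P real return: 1.094/1.027 − 1 = 6.524%.
Bond Q real return: 1.101/1.0843 − 1 = 1.540%.
Difference: 6.524 − 1.540 = 4.984 pp.

4.98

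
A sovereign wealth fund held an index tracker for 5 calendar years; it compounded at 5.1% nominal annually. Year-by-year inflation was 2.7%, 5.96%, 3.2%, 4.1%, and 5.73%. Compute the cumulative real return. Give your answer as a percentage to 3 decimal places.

3.746%

Cumulative inflation factor: 1.027 × 1.0596 × 1.032 × 1.041 × 1.0573 ≈ 1.23606.
Nominal growth factor: 1.28237. Real growth factor = 1.28237 / 1.23606 ≈ 1.03746.
Total real return ≈ 3.7463%.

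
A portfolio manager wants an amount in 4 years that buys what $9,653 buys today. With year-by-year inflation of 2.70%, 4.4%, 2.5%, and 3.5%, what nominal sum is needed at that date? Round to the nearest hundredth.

Cumulative price-level factor: 1.0270 × 1.044 × 1.025 × 1.035 = 1.1374574445.
The nominal amount required is $9,653 scaled up by that factor.

$10,979.88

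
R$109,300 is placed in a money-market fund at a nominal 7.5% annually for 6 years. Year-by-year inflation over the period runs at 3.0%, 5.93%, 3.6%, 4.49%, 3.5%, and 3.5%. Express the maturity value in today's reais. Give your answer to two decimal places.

Nominal value at maturity: R$109,300 × (1 + 7.5%)^6 ≈ R$168,682.86.
Price-level factor over 6 years: 1.030 × 1.0593 × 1.036 × 1.0449 × 1.035 × 1.035 ≈ 1.2652355358.
The maturity value deflated by that factor is the answer in today's purchasing power.

R$133,321.31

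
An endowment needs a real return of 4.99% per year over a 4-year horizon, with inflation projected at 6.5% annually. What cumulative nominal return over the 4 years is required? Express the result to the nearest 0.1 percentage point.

Required annual nominal rate: (1+4.99%)(1+6.5%) − 1 = 11.81435%.
Cumulative over 4 years: (1 + 0.1181435)^4 − 1 ≈ 0.56311.

56.3%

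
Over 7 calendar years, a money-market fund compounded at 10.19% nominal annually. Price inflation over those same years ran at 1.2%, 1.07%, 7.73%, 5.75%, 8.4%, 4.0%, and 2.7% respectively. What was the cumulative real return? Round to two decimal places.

46.20%

Cumulative inflation factor: 1.012 × 1.0107 × 1.0773 × 1.0575 × 1.084 × 1.040 × 1.027 ≈ 1.34913.
Nominal growth factor: 1.97240. Real growth factor = 1.97240 / 1.34913 ≈ 1.46198.
Total real return ≈ 46.1983%.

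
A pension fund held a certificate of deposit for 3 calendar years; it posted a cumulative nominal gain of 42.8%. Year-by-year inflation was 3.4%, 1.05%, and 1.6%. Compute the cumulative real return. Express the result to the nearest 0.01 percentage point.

34.52%

Cumulative inflation factor: 1.034 × 1.0105 × 1.016 ≈ 1.06157.
Nominal growth factor: 1.42800. Real growth factor = 1.42800 / 1.06157 ≈ 1.34517.
Total real return ≈ 34.5171%.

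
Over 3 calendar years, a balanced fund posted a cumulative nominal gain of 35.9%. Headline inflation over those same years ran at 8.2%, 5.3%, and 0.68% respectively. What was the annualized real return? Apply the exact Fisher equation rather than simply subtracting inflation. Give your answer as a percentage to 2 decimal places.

Cumulative inflation factor: 1.082 × 1.053 × 1.0068 ≈ 1.14709.
Nominal growth factor: 1.35900. Real growth factor = 1.35900 / 1.14709 ≈ 1.18473.
Annualized: 1.18473^(1/3) − 1 ≈ 0.05813.

5.81%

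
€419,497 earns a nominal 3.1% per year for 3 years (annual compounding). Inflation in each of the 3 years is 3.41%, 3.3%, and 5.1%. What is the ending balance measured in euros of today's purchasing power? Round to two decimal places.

€409,486.21

Nominal value at maturity: €419,497 × (1 + 3.1%)^3 ≈ €459,732.13.
Price-level factor over 3 years: 1.0341 × 1.033 × 1.051 = 1.1227047903.
The maturity value deflated by that factor is the answer in today's purchasing power.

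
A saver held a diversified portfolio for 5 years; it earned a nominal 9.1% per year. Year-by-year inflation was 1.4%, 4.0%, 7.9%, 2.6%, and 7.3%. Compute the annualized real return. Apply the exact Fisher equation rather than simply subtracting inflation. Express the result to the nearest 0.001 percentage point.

4.293%

Cumulative inflation factor: 1.014 × 1.040 × 1.079 × 1.026 × 1.073 ≈ 1.25268.
Nominal growth factor: 1.54569. Real growth factor = 1.54569 / 1.25268 ≈ 1.23391.
Annualized: 1.23391^(1/5) − 1 ≈ 0.04293.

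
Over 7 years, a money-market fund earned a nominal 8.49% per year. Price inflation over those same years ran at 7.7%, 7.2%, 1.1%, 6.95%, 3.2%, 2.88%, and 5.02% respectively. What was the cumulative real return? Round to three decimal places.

Cumulative inflation factor: 1.077 × 1.072 × 1.011 × 1.0695 × 1.032 × 1.0288 × 1.0502 ≈ 1.39195.
Nominal growth factor: 1.76900. Real growth factor = 1.76900 / 1.39195 ≈ 1.27088.
Total real return ≈ 27.0875%.

27.088%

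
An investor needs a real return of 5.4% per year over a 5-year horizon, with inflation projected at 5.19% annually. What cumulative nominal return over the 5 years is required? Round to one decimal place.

Required annual nominal rate: (1+5.4%)(1+5.19%) − 1 = 10.87026%.
Cumulative over 5 years: (1 + 0.1087026)^5 − 1 ≈ 0.67523.

67.5%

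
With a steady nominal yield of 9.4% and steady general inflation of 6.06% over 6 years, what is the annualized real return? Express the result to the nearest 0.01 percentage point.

3.15%

With constant rates the annual real return is the same each year: (1+9.4%)/(1+6.06%) − 1 = 0.03149.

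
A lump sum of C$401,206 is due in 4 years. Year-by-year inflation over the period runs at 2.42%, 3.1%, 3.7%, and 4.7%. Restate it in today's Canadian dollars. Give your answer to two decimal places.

C$349,943.99

Price-level factor over 4 years: 1.0242 × 1.031 × 1.037 × 1.047 ≈ 1.1464863142.
Purchasing power today: C$401,206 divided by that factor.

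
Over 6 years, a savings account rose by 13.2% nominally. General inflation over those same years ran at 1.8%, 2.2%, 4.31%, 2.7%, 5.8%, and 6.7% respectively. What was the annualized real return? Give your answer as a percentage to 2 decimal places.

Cumulative inflation factor: 1.018 × 1.022 × 1.0431 × 1.027 × 1.058 × 1.067 ≈ 1.25819.
Nominal growth factor: 1.13200. Real growth factor = 1.13200 / 1.25819 ≈ 0.89971.
Annualized: 0.89971^(1/6) − 1 ≈ -0.01746.

-1.75%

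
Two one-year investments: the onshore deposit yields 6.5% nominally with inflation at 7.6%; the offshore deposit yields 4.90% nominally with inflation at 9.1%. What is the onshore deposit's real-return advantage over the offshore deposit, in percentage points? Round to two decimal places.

The onshore deposit real return: 1.065/1.076 − 1 = -1.022%.
The offshore deposit real return: 1.0490/1.091 − 1 = -3.850%.
Difference: -1.022 − (-3.850) = 2.828 pp.

2.83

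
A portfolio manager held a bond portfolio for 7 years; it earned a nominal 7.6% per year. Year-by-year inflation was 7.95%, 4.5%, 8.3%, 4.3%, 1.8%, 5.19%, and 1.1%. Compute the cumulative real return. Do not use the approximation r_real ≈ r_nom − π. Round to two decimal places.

Cumulative inflation factor: 1.0795 × 1.045 × 1.083 × 1.043 × 1.018 × 1.0519 × 1.011 ≈ 1.37951.
Nominal growth factor: 1.66988. Real growth factor = 1.66988 / 1.37951 ≈ 1.21049.
Total real return ≈ 21.0489%.

21.05%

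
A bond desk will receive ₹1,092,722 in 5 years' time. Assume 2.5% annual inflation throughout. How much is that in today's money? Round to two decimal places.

₹965,807.02

Price-level factor over 5 years: (1 + 2.5%)^5 ≈ 1.1314082129.
Purchasing power today: ₹1,092,722 divided by that factor.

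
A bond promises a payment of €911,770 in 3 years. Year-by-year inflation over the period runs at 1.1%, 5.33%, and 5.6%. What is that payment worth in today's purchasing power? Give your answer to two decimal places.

Price-level factor over 3 years: 1.011 × 1.0533 × 1.056 = 1.1245199328.
Purchasing power today: €911,770 divided by that factor.

€810,808.22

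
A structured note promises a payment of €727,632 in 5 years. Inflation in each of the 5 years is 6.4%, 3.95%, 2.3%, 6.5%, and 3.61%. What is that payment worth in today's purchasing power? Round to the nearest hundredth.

€582,798.94

Price-level factor over 5 years: 1.064 × 1.0395 × 1.023 × 1.065 × 1.0361 ≈ 1.2485129082.
Purchasing power today: €727,632 divided by that factor.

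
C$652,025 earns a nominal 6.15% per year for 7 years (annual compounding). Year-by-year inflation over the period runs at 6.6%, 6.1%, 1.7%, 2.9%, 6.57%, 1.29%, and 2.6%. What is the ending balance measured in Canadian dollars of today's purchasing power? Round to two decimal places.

Nominal value at maturity: C$652,025 × (1 + 6.15%)^7 ≈ C$990,157.40.
Price-level factor over 7 years: 1.066 × 1.061 × 1.017 × 1.029 × 1.0657 × 1.0129 × 1.026 ≈ 1.3108645351.
Dividing the nominal maturity value by the price-level factor gives the value in today's money.

C$755,346.85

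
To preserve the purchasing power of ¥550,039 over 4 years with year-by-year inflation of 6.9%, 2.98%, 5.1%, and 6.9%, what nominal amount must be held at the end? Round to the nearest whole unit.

¥680,306

Cumulative price-level factor: 1.069 × 1.0298 × 1.051 × 1.069 ≈ 1.2368328570.
The nominal amount required is ¥550,039 scaled up by that factor.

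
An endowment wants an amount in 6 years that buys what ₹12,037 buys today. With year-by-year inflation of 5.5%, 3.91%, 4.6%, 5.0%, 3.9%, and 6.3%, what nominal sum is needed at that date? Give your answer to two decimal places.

Cumulative price-level factor: 1.055 × 1.0391 × 1.046 × 1.050 × 1.039 × 1.063 ≈ 1.3297793977.
Multiplying ₹12,037 by the price-level factor gives the future nominal sum.

₹16,006.55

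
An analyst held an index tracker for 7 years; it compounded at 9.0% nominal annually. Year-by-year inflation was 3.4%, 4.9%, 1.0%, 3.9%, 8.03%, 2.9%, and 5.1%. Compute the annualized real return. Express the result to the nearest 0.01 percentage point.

4.65%

Cumulative inflation factor: 1.034 × 1.049 × 1.010 × 1.039 × 1.0803 × 1.029 × 1.051 ≈ 1.32983.
Nominal growth factor: 1.82804. Real growth factor = 1.82804 / 1.32983 ≈ 1.37464.
Annualized: 1.37464^(1/7) − 1 ≈ 0.04651.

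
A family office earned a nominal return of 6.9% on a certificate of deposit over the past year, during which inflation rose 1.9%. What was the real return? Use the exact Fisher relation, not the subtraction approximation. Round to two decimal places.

4.91%

Real return via the Fisher equation: (1 + 6.9%)/(1 + 1.9%) − 1 = 1.069/1.019 − 1 ≈ 0.04907.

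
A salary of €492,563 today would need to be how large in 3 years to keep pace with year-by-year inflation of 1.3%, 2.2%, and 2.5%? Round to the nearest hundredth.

€522,692.17

Cumulative price-level factor: 1.013 × 1.022 × 1.025 = 1.06116815.
Multiplying €492,563 by the price-level factor gives the future nominal sum.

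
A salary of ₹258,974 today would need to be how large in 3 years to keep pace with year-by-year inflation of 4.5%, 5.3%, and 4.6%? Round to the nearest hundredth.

₹298,079.78

Cumulative price-level factor: 1.045 × 1.053 × 1.046 = 1.15100271.
Multiplying ₹258,974 by the price-level factor gives the future nominal sum.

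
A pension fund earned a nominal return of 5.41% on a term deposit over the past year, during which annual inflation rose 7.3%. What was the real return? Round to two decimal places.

Real return via the Fisher equation: (1 + 5.41%)/(1 + 7.3%) − 1 = 1.0541/1.073 − 1 ≈ -0.01761.

-1.76%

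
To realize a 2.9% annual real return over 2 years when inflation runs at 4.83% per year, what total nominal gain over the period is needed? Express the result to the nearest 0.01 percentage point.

Required annual nominal rate: (1+2.9%)(1+4.83%) − 1 = 7.87007%.
Cumulative over 2 years: (1 + 0.0787007)^2 − 1 ≈ 0.16360.

16.36%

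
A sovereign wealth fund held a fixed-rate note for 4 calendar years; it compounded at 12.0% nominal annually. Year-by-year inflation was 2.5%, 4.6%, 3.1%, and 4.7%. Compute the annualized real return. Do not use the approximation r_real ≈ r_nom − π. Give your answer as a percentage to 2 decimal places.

Cumulative inflation factor: 1.025 × 1.046 × 1.031 × 1.047 ≈ 1.15734.
Nominal growth factor: 1.57352. Real growth factor = 1.57352 / 1.15734 ≈ 1.35960.
Annualized: 1.35960^(1/4) − 1 ≈ 0.07982.

7.98%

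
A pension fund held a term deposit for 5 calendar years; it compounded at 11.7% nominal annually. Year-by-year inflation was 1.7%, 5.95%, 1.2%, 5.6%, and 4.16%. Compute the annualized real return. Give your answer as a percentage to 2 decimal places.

7.71%

Cumulative inflation factor: 1.017 × 1.0595 × 1.012 × 1.056 × 1.0416 ≈ 1.19941.
Nominal growth factor: 1.73886. Real growth factor = 1.73886 / 1.19941 ≈ 1.44977.
Annualized: 1.44977^(1/5) − 1 ≈ 0.07711.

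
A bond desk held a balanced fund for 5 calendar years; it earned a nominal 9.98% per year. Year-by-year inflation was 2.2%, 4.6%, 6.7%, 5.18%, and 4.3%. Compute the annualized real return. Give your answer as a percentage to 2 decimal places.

Cumulative inflation factor: 1.022 × 1.046 × 1.067 × 1.0518 × 1.043 ≈ 1.25131.
Nominal growth factor: 1.60905. Real growth factor = 1.60905 / 1.25131 ≈ 1.28589.
Annualized: 1.28589^(1/5) − 1 ≈ 0.05158.

5.16%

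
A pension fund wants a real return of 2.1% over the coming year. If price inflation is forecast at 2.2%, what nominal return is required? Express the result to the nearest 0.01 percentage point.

4.35%

By the Fisher equation, 1 + r_nom = (1 + 2.1%)(1 + 2.2%) = 1.021 × 1.022 = 1.043462.
So r_nom = 4.3462%.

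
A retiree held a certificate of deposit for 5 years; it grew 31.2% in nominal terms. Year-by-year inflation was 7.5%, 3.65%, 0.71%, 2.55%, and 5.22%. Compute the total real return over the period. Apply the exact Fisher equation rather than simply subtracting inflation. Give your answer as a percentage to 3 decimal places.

Cumulative inflation factor: 1.075 × 1.0365 × 1.0071 × 1.0255 × 1.0522 ≈ 1.21083.
Nominal growth factor: 1.31200. Real growth factor = 1.31200 / 1.21083 ≈ 1.08355.
Total real return ≈ 8.3551%.

8.355%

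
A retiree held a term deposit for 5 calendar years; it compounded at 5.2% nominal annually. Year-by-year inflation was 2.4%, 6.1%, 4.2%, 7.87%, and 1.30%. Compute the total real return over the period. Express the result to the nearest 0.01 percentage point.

4.16%

Cumulative inflation factor: 1.024 × 1.061 × 1.042 × 1.0787 × 1.0130 ≈ 1.23707.
Nominal growth factor: 1.28848. Real growth factor = 1.28848 / 1.23707 ≈ 1.04156.
Total real return ≈ 4.1563%.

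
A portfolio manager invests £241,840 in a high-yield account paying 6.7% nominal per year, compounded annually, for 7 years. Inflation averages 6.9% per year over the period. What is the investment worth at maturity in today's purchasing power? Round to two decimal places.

Nominal value at maturity: £241,840 × (1 + 6.7%)^7 ≈ £380,784.33.
Price-level factor over 7 years: (1 + 6.9%)^7 ≈ 1.5953057718.
The maturity value deflated by that factor is the answer in today's purchasing power.

£238,690.50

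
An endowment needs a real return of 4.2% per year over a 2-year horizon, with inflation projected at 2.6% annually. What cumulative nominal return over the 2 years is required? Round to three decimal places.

14.296%

Required annual nominal rate: (1+4.2%)(1+2.6%) − 1 = 6.9092%.
Cumulative over 2 years: (1 + 0.069092)^2 − 1 ≈ 0.14296.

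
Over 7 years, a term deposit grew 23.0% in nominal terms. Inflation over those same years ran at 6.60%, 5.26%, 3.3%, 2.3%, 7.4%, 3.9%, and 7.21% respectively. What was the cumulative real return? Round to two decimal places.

-13.29%

Cumulative inflation factor: 1.0660 × 1.0526 × 1.033 × 1.023 × 1.074 × 1.039 × 1.0721 ≈ 1.41857.
Nominal growth factor: 1.23000. Real growth factor = 1.23000 / 1.41857 ≈ 0.86707.
Total real return ≈ -13.2931%.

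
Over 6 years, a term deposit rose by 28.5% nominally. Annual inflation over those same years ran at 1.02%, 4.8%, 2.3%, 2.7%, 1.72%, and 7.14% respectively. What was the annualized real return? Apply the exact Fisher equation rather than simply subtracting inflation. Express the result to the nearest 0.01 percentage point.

0.98%

Cumulative inflation factor: 1.0102 × 1.048 × 1.023 × 1.027 × 1.0172 × 1.0714 ≈ 1.21220.
Nominal growth factor: 1.28500. Real growth factor = 1.28500 / 1.21220 ≈ 1.06006.
Annualized: 1.06006^(1/6) − 1 ≈ 0.00977.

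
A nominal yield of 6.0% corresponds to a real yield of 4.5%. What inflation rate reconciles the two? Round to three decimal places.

From (1+r_nom) = (1+r_real)(1+π), we get 1+π = (1 + 6.0%)/(1 + 4.5%) = 1.060/1.045 ≈ 1.01435.
So π ≈ 1.4354%.

1.435%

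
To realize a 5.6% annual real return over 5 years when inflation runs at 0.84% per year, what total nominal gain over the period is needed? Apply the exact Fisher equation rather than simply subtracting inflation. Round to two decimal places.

36.93%

Required annual nominal rate: (1+5.6%)(1+0.84%) − 1 = 6.48704%.
Cumulative over 5 years: (1 + 0.0648704)^5 − 1 ≈ 0.36925.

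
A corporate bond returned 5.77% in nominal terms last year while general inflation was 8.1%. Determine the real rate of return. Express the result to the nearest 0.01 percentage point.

Real return via the Fisher equation: (1 + 5.77%)/(1 + 8.1%) − 1 = 1.0577/1.081 − 1 ≈ -0.02155.

-2.16%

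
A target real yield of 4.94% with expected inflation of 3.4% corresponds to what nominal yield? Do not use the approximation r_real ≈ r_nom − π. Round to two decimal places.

By the Fisher equation, 1 + r_nom = (1 + 4.94%)(1 + 3.4%) = 1.0494 × 1.034 = 1.0850796.
So r_nom = 8.50796%.

8.51%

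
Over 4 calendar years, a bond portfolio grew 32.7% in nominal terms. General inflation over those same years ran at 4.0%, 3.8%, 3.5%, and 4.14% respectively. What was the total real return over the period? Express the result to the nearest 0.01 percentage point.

14.05%

Cumulative inflation factor: 1.040 × 1.038 × 1.035 × 1.0414 ≈ 1.16356.
Nominal growth factor: 1.32700. Real growth factor = 1.32700 / 1.16356 ≈ 1.14047.
Total real return ≈ 14.0466%.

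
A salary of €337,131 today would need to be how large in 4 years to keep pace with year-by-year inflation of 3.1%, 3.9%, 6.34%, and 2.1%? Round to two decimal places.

Cumulative price-level factor: 1.031 × 1.039 × 1.0634 × 1.021 ≈ 1.1630452473.
The nominal amount required is €337,131 scaled up by that factor.

€392,098.61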